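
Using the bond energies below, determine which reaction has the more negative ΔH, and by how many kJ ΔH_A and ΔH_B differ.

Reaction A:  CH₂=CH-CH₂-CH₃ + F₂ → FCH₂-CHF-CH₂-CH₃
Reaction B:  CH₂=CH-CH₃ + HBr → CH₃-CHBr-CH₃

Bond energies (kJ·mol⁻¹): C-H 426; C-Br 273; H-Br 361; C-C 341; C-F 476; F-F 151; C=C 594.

Reaction A, by 463 kJ

Reaction A:
  Bonds broken (reactants):
    C-C: 2 × 341 = 682
    C-H: 8 × 426 = 3408
    C=C: 1 × 594 = 594
    F-F: 1 × 151 = 151
    Σ(broken) = 4835 kJ
  Bonds formed (products):
    C-C: 3 × 341 = 1023
    C-F: 2 × 476 = 952
    C-H: 8 × 426 = 3408
    Σ(formed) = 5383 kJ
  ΔH_A = 4835 − 5383 = −548 kJ
Reaction B:
  Bonds broken (reactants):
    C-C: 1 × 341 = 341
    C-H: 6 × 426 = 2556
    C=C: 1 × 594 = 594
    H-Br: 1 × 361 = 361
    Σ(broken) = 3852 kJ
  Bonds formed (products):
    C-Br: 1 × 273 = 273
    C-C: 2 × 341 = 682
    C-H: 7 × 426 = 2982
    Σ(formed) = 3937 kJ
  ΔH_B = 3852 − 3937 = −85 kJ
ΔH_A − ΔH_B = −463 kJ, so reaction A has the more negative ΔH; |ΔH_A − ΔH_B| = 463 kJ.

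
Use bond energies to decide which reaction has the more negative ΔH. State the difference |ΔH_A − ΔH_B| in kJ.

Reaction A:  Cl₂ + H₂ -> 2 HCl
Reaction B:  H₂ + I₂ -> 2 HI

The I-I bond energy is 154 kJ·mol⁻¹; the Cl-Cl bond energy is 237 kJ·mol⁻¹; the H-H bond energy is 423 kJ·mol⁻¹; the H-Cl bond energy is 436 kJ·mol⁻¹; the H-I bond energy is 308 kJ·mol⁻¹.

Reaction A, by 173 kJ

Reaction A:
  Bonds broken (reactants):
    Cl-Cl: 1 × 237 = 237
    H-H: 1 × 423 = 423
    Σ(broken) = 660 kJ
  Bonds formed (products):
    H-Cl: 2 × 436 = 872
    Σ(formed) = 872 kJ
  ΔH_A = 660 − 872 = −212 kJ
Reaction B:
  Bonds broken (reactants):
    H-H: 1 × 423 = 423
    I-I: 1 × 154 = 154
    Σ(broken) = 577 kJ
  Bonds formed (products):
    H-I: 2 × 308 = 616
    Σ(formed) = 616 kJ
  ΔH_B = 577 − 616 = −39 kJ
ΔH_A − ΔH_B = −173 kJ, so reaction A has the more negative ΔH; |ΔH_A − ΔH_B| = 173 kJ.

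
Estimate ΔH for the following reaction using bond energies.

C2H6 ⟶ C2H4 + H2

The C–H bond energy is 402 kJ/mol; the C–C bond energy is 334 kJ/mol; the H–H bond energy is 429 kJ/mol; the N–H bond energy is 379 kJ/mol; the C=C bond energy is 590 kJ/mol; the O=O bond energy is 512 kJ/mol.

ΔH ≈ +119 kJ

Bonds broken (reactants):
  C–C: 1 × 334 = 334
  C–H: 6 × 402 = 2412
  Σ(broken) = 2746 kJ
Bonds formed (products):
  C–H: 4 × 402 = 1608
  C=C: 1 × 590 = 590
  H–H: 1 × 429 = 429
  Σ(formed) = 2627 kJ
ΔH = Σ(broken) − Σ(formed) = 2746 − 2627 = +119 kJ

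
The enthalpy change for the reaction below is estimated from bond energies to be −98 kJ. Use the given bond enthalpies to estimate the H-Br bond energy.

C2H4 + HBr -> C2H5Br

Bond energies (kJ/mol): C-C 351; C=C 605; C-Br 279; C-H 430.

Let D be the H-Br bond energy.
Σ(broken) = 4×430 + 1×605 + 1×D = 2325 + D
Σ(formed) = 1×279 + 1×351 + 5×430 = 2780
ΔH = Σ(broken) − Σ(formed) = (2325 + D) − (2780) = −455 + D
Setting this equal to −98 kJ gives D = 357 kJ/mol.

D(H-Br) ≈ 357 kJ/mol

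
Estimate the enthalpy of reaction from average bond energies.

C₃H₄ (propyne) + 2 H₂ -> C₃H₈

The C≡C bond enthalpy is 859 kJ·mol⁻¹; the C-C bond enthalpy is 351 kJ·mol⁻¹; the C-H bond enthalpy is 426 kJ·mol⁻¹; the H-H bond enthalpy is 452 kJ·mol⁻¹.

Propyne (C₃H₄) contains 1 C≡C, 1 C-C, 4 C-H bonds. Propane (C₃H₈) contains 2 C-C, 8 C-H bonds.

ΔH ≈ −292 kJ

Bonds broken (reactants):
  C≡C: 1 × 859 = 859
  C-C: 1 × 351 = 351
  C-H: 4 × 426 = 1704
  H-H: 2 × 452 = 904
  Σ(broken) = 3818 kJ
Bonds formed (products):
  C-C: 2 × 351 = 702
  C-H: 8 × 426 = 3408
  Σ(formed) = 4110 kJ
ΔH = Σ(broken) − Σ(formed) = 3818 − 4110 = −292 kJ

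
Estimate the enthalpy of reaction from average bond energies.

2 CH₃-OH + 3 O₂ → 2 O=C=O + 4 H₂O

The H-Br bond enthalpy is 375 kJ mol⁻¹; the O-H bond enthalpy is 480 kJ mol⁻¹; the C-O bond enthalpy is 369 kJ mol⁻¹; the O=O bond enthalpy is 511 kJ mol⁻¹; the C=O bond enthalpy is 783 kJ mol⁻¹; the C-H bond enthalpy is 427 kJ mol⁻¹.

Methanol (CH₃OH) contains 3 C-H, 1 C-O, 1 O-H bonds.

Bonds broken (reactants):
  C-H: 6 × 427 = 2562
  C-O: 2 × 369 = 738
  O-H: 2 × 480 = 960
  O=O: 3 × 511 = 1533
  Σ(broken) = 5793 kJ
Bonds formed (products):
  C=O: 4 × 783 = 3132
  O-H: 8 × 480 = 3840
  Σ(formed) = 6972 kJ
ΔH = Σ(broken) − Σ(formed) = 5793 − 6972 = −1179 kJ

ΔH ≈ −1179 kJ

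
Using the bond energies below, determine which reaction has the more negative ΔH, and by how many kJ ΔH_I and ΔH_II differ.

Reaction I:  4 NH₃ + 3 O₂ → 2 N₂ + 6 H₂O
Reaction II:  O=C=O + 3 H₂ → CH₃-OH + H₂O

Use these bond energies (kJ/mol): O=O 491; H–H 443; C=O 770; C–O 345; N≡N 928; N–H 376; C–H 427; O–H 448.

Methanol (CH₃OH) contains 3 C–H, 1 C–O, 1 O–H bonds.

Reaction I, by 1146 kJ

Reaction I:
  Bonds broken (reactants):
    N–H: 12 × 376 = 4512
    O=O: 3 × 491 = 1473
    Σ(broken) = 5985 kJ
  Bonds formed (products):
    N≡N: 2 × 928 = 1856
    O–H: 12 × 448 = 5376
    Σ(formed) = 7232 kJ
  ΔH_I = 5985 − 7232 = −1247 kJ
Reaction II:
  Bonds broken (reactants):
    C=O: 2 × 770 = 1540
    H–H: 3 × 443 = 1329
    Σ(broken) = 2869 kJ
  Bonds formed (products):
    C–H: 3 × 427 = 1281
    C–O: 1 × 345 = 345
    O–H: 3 × 448 = 1344
    Σ(formed) = 2970 kJ
  ΔH_II = 2869 − 2970 = −101 kJ
ΔH_I − ΔH_II = −1146 kJ, so reaction I has the more negative ΔH; |ΔH_I − ΔH_II| = 1146 kJ.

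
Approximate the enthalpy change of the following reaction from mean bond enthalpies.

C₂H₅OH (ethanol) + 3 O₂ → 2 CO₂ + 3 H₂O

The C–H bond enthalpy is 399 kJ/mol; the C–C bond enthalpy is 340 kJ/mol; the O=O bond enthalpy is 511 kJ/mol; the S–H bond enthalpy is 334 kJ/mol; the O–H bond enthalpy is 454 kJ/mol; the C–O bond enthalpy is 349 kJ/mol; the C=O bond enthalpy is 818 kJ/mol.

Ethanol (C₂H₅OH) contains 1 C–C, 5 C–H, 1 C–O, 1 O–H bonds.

Bonds broken (reactants):
  C–C: 1 × 340 = 340
  C–H: 5 × 399 = 1995
  C–O: 1 × 349 = 349
  O–H: 1 × 454 = 454
  O=O: 3 × 511 = 1533
  Σ(broken) = 4671 kJ
Bonds formed (products):
  C=O: 4 × 818 = 3272
  O–H: 6 × 454 = 2724
  Σ(formed) = 5996 kJ
ΔH = Σ(broken) − Σ(formed) = 4671 − 5996 = −1325 kJ

ΔH ≈ −1325 kJ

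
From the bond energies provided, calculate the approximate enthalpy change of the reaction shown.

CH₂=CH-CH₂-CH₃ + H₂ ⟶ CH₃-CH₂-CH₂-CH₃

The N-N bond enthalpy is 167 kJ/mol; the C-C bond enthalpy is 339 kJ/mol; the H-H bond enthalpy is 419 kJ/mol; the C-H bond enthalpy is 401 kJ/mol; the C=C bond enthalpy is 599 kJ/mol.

Bonds broken (reactants):
  C-C: 2 × 339 = 678
  C-H: 8 × 401 = 3208
  C=C: 1 × 599 = 599
  H-H: 1 × 419 = 419
  Σ(broken) = 4904 kJ
Bonds formed (products):
  C-C: 3 × 339 = 1017
  C-H: 10 × 401 = 4010
  Σ(formed) = 5027 kJ
ΔH = Σ(broken) − Σ(formed) = 4904 − 5027 = −123 kJ

ΔH ≈ −123 kJ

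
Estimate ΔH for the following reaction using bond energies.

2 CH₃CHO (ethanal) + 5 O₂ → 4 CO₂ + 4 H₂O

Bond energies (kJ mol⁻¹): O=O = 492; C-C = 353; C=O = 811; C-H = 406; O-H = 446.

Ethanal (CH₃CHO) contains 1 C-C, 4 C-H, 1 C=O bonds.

Bonds broken (reactants):
  C-C: 2 × 353 = 706
  C-H: 8 × 406 = 3248
  C=O: 2 × 811 = 1622
  O=O: 5 × 492 = 2460
  Σ(broken) = 8036 kJ
Bonds formed (products):
  C=O: 8 × 811 = 6488
  O-H: 8 × 446 = 3568
  Σ(formed) = 10056 kJ
ΔH = Σ(broken) − Σ(formed) = 8036 − 10056 = −2020 kJ

ΔH ≈ −2020 kJ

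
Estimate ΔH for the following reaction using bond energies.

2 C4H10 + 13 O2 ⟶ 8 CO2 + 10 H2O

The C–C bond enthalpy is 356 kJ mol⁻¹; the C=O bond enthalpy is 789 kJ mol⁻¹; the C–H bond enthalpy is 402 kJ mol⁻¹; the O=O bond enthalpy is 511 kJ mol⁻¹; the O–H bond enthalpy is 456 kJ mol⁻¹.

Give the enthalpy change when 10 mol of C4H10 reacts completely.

ΔH = −24625 kJ

Bonds broken (reactants):
  C–C: 6 × 356 = 2136
  C–H: 20 × 402 = 8040
  O=O: 13 × 511 = 6643
  Σ(broken) = 16819 kJ
Bonds formed (products):
  C=O: 16 × 789 = 12624
  O–H: 20 × 456 = 9120
  Σ(formed) = 21744 kJ
ΔH = Σ(broken) − Σ(formed) = 16819 − 21744 = −4925 kJ
For 5× the reaction as written: 5 × (−4925) = −24625 kJ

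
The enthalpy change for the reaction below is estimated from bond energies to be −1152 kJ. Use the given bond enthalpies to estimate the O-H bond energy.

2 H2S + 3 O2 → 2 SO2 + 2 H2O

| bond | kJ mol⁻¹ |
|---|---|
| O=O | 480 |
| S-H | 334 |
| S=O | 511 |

D(O-H) ≈ 471 kJ/mol

Let D be the O-H bond energy.
Σ(broken) = 3×480 + 4×334 = 2776
Σ(formed) = 4×D + 4×511 = 2044 + 4D
ΔH = Σ(broken) − Σ(formed) = (2776) − (2044 + 4D) = +732 − 4D
Setting this equal to −1152 kJ gives 4D = 1884, so D = 471 kJ/mol.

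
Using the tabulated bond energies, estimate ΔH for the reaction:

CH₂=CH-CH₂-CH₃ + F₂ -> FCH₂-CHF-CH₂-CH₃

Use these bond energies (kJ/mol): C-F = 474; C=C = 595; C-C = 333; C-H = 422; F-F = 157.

Bonds broken (reactants):
  C-C: 2 × 333 = 666
  C-H: 8 × 422 = 3376
  C=C: 1 × 595 = 595
  F-F: 1 × 157 = 157
  Σ(broken) = 4794 kJ
Bonds formed (products):
  C-C: 3 × 333 = 999
  C-F: 2 × 474 = 948
  C-H: 8 × 422 = 3376
  Σ(formed) = 5323 kJ
ΔH = Σ(broken) − Σ(formed) = 4794 − 5323 = −529 kJ

ΔH ≈ −529 kJ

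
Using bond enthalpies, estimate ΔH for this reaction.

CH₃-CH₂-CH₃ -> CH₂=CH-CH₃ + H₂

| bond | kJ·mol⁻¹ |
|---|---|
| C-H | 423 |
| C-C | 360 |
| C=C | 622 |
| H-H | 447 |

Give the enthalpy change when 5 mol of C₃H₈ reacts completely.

ΔH = +685 kJ

Bonds broken (reactants):
  C-C: 2 × 360 = 720
  C-H: 8 × 423 = 3384
  Σ(broken) = 4104 kJ
Bonds formed (products):
  C-C: 1 × 360 = 360
  C-H: 6 × 423 = 2538
  C=C: 1 × 622 = 622
  H-H: 1 × 447 = 447
  Σ(formed) = 3967 kJ
ΔH = Σ(broken) − Σ(formed) = 4104 − 3967 = +137 kJ
For 5× the reaction as written: 5 × (+137) = +685 kJ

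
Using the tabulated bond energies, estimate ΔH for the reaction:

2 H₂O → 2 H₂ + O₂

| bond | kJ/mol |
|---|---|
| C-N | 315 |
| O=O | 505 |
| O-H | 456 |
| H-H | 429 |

ΔH ≈ +461 kJ

Bonds broken (reactants):
  O-H: 4 × 456 = 1824
  Σ(broken) = 1824 kJ
Bonds formed (products):
  H-H: 2 × 429 = 858
  O=O: 1 × 505 = 505
  Σ(formed) = 1363 kJ
ΔH = Σ(broken) − Σ(formed) = 1824 − 1363 = +461 kJ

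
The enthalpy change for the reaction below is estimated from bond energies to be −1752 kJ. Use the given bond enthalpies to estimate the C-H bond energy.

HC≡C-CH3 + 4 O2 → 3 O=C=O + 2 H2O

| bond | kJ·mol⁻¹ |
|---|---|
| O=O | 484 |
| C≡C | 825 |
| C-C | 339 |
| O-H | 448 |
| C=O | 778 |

D(C-H) ≈ 402 kJ/mol

Let D be the C-H bond energy.
Σ(broken) = 1×825 + 1×339 + 4×D + 4×484 = 3100 + 4D
Σ(formed) = 6×778 + 4×448 = 6460
ΔH = Σ(broken) − Σ(formed) = (3100 + 4D) − (6460) = −3360 + 4D
Setting this equal to −1752 kJ gives 4D = 1608, so D = 402 kJ/mol.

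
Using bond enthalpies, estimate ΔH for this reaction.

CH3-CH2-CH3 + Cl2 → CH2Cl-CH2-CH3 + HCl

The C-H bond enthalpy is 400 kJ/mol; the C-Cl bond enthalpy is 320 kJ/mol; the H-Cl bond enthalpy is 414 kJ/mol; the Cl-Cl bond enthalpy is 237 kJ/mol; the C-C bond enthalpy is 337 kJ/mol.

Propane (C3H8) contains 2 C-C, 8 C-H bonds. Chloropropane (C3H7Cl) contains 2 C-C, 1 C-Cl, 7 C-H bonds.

ΔH ≈ −97 kJ

Bonds broken (reactants):
  C-C: 2 × 337 = 674
  C-H: 8 × 400 = 3200
  Cl-Cl: 1 × 237 = 237
  Σ(broken) = 4111 kJ
Bonds formed (products):
  C-C: 2 × 337 = 674
  C-Cl: 1 × 320 = 320
  C-H: 7 × 400 = 2800
  H-Cl: 1 × 414 = 414
  Σ(formed) = 4208 kJ
ΔH = Σ(broken) − Σ(formed) = 4111 − 4208 = −97 kJ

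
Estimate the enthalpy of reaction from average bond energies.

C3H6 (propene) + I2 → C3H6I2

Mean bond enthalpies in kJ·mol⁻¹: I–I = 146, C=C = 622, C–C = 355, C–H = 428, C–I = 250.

ΔH ≈ −87 kJ

Bonds broken (reactants):
  C–C: 1 × 355 = 355
  C–H: 6 × 428 = 2568
  C=C: 1 × 622 = 622
  I–I: 1 × 146 = 146
  Σ(broken) = 3691 kJ
Bonds formed (products):
  C–C: 2 × 355 = 710
  C–H: 6 × 428 = 2568
  C–I: 2 × 250 = 500
  Σ(formed) = 3778 kJ
ΔH = Σ(broken) − Σ(formed) = 3691 − 3778 = −87 kJ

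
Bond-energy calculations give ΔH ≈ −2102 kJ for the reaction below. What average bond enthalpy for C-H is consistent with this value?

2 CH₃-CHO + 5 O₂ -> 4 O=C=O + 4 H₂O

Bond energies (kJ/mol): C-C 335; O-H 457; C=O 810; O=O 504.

D(C-H) ≈ 403 kJ/mol

Let D be the C-H bond energy.
Σ(broken) = 2×335 + 8×D + 2×810 + 5×504 = 4810 + 8D
Σ(formed) = 8×810 + 8×457 = 10136
ΔH = Σ(broken) − Σ(formed) = (4810 + 8D) − (10136) = −5326 + 8D
Setting this equal to −2102 kJ gives 8D = 3224, so D = 403 kJ/mol.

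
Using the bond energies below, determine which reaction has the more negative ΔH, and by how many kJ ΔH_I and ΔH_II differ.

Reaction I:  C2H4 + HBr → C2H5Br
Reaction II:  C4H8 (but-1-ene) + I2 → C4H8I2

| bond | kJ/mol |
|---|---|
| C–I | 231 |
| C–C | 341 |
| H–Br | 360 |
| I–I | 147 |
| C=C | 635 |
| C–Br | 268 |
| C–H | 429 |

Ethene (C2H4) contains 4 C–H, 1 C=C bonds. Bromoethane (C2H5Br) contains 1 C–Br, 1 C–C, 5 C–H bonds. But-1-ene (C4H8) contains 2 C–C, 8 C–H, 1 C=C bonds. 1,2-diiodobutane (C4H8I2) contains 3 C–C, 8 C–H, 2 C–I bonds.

Reaction I:
  Bonds broken (reactants):
    C–H: 4 × 429 = 1716
    C=C: 1 × 635 = 635
    H–Br: 1 × 360 = 360
    Σ(broken) = 2711 kJ
  Bonds formed (products):
    C–Br: 1 × 268 = 268
    C–C: 1 × 341 = 341
    C–H: 5 × 429 = 2145
    Σ(formed) = 2754 kJ
  ΔH_I = 2711 − 2754 = −43 kJ
Reaction II:
  Bonds broken (reactants):
    C–C: 2 × 341 = 682
    C–H: 8 × 429 = 3432
    C=C: 1 × 635 = 635
    I–I: 1 × 147 = 147
    Σ(broken) = 4896 kJ
  Bonds formed (products):
    C–C: 3 × 341 = 1023
    C–H: 8 × 429 = 3432
    C–I: 2 × 231 = 462
    Σ(formed) = 4917 kJ
  ΔH_II = 4896 − 4917 = −21 kJ
ΔH_I − ΔH_II = −22 kJ, so reaction I has the more negative ΔH; |ΔH_I − ΔH_II| = 22 kJ.

Reaction I, by 22 kJ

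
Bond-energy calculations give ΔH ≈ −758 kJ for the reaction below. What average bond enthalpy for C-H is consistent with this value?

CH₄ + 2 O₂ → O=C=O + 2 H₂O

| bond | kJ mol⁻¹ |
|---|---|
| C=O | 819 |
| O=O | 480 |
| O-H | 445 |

D(C-H) ≈ 425 kJ/mol

Let D be the C-H bond energy.
Σ(broken) = 4×D + 2×480 = 960 + 4D
Σ(formed) = 2×819 + 4×445 = 3418
ΔH = Σ(broken) − Σ(formed) = (960 + 4D) − (3418) = −2458 + 4D
Setting this equal to −758 kJ gives 4D = 1700, so D = 425 kJ/mol.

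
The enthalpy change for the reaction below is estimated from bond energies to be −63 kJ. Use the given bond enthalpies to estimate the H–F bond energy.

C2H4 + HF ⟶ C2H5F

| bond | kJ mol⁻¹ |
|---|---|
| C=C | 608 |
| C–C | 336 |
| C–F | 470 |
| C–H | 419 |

D(H–F) ≈ 554 kJ/mol

Let D be the H–F bond energy.
Σ(broken) = 4×419 + 1×608 + 1×D = 2284 + D
Σ(formed) = 1×336 + 1×470 + 5×419 = 2901
ΔH = Σ(broken) − Σ(formed) = (2284 + D) − (2901) = −617 + D
Setting this equal to −63 kJ gives D = 554 kJ/mol.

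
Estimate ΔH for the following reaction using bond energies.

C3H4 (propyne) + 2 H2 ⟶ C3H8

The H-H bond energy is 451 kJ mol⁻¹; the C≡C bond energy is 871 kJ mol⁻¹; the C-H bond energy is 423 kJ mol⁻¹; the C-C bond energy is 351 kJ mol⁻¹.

ΔH ≈ −270 kJ

Bonds broken (reactants):
  C≡C: 1 × 871 = 871
  C-C: 1 × 351 = 351
  C-H: 4 × 423 = 1692
  H-H: 2 × 451 = 902
  Σ(broken) = 3816 kJ
Bonds formed (products):
  C-C: 2 × 351 = 702
  C-H: 8 × 423 = 3384
  Σ(formed) = 4086 kJ
ΔH = Σ(broken) − Σ(formed) = 3816 − 4086 = −270 kJ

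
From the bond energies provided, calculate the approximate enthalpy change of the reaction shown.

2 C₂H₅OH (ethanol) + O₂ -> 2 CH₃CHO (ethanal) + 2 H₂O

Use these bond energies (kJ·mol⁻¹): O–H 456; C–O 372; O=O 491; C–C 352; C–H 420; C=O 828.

Bonds broken (reactants):
  C–C: 2 × 352 = 704
  C–H: 10 × 420 = 4200
  C–O: 2 × 372 = 744
  O–H: 2 × 456 = 912
  O=O: 1 × 491 = 491
  Σ(broken) = 7051 kJ
Bonds formed (products):
  C–C: 2 × 352 = 704
  C–H: 8 × 420 = 3360
  C=O: 2 × 828 = 1656
  O–H: 4 × 456 = 1824
  Σ(formed) = 7544 kJ
ΔH = Σ(broken) − Σ(formed) = 7051 − 7544 = −493 kJ

ΔH ≈ −493 kJ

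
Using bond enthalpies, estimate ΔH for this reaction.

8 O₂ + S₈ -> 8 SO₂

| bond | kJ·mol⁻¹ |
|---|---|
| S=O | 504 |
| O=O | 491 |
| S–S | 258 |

Bonds broken (reactants):
  O=O: 8 × 491 = 3928
  S–S: 8 × 258 = 2064
  Σ(broken) = 5992 kJ
Bonds formed (products):
  S=O: 16 × 504 = 8064
  Σ(formed) = 8064 kJ
ΔH = Σ(broken) − Σ(formed) = 5992 − 8064 = −2072 kJ

ΔH ≈ −2072 kJ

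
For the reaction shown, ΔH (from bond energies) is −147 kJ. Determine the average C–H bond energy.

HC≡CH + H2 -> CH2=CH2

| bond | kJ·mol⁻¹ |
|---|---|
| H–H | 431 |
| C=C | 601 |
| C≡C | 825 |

D(C–H) ≈ 401 kJ/mol

Let D be the C–H bond energy.
Σ(broken) = 1×825 + 2×D + 1×431 = 1256 + 2D
Σ(formed) = 4×D + 1×601 = 601 + 4D
ΔH = Σ(broken) − Σ(formed) = (1256 + 2D) − (601 + 4D) = +655 − 2D
Setting this equal to −147 kJ gives 2D = 802, so D = 401 kJ/mol.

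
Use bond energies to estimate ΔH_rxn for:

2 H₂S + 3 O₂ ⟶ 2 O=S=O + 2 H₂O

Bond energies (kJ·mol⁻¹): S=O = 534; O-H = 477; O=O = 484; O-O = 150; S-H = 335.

Bonds broken (reactants):
  O=O: 3 × 484 = 1452
  S-H: 4 × 335 = 1340
  Σ(broken) = 2792 kJ
Bonds formed (products):
  O-H: 4 × 477 = 1908
  S=O: 4 × 534 = 2136
  Σ(formed) = 4044 kJ
ΔH = Σ(broken) − Σ(formed) = 2792 − 4044 = −1252 kJ

ΔH ≈ −1252 kJ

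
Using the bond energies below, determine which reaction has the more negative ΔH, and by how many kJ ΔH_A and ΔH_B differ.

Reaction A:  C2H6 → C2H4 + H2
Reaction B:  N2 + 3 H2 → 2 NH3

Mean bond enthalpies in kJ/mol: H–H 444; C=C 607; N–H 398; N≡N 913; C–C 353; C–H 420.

Reaction B, by 285 kJ

Reaction A:
  Bonds broken (reactants):
    C–C: 1 × 353 = 353
    C–H: 6 × 420 = 2520
    Σ(broken) = 2873 kJ
  Bonds formed (products):
    C–H: 4 × 420 = 1680
    C=C: 1 × 607 = 607
    H–H: 1 × 444 = 444
    Σ(formed) = 2731 kJ
  ΔH_A = 2873 − 2731 = +142 kJ
Reaction B:
  Bonds broken (reactants):
    H–H: 3 × 444 = 1332
    N≡N: 1 × 913 = 913
    Σ(broken) = 2245 kJ
  Bonds formed (products):
    N–H: 6 × 398 = 2388
    Σ(formed) = 2388 kJ
  ΔH_B = 2245 − 2388 = −143 kJ
ΔH_A − ΔH_B = +285 kJ, so reaction B has the more negative ΔH; |ΔH_A − ΔH_B| = 285 kJ.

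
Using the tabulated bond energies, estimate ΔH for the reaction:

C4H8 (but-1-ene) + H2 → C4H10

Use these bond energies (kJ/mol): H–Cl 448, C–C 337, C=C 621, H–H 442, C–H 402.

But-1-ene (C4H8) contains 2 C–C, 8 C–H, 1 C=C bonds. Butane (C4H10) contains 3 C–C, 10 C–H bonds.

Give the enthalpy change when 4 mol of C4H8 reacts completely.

Bonds broken (reactants):
  C–C: 2 × 337 = 674
  C–H: 8 × 402 = 3216
  C=C: 1 × 621 = 621
  H–H: 1 × 442 = 442
  Σ(broken) = 4953 kJ
Bonds formed (products):
  C–C: 3 × 337 = 1011
  C–H: 10 × 402 = 4020
  Σ(formed) = 5031 kJ
ΔH = Σ(broken) − Σ(formed) = 4953 − 5031 = −78 kJ
For 4× the reaction as written: 4 × (−78) = −312 kJ

ΔH = −312 kJ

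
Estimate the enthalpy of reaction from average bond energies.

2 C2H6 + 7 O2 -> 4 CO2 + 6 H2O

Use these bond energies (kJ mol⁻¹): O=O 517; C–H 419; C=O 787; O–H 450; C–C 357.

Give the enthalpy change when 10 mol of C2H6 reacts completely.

Bonds broken (reactants):
  C–C: 2 × 357 = 714
  C–H: 12 × 419 = 5028
  O=O: 7 × 517 = 3619
  Σ(broken) = 9361 kJ
Bonds formed (products):
  C=O: 8 × 787 = 6296
  O–H: 12 × 450 = 5400
  Σ(formed) = 11696 kJ
ΔH = Σ(broken) − Σ(formed) = 9361 − 11696 = −2335 kJ
For 5× the reaction as written: 5 × (−2335) = −11675 kJ

ΔH = −11675 kJ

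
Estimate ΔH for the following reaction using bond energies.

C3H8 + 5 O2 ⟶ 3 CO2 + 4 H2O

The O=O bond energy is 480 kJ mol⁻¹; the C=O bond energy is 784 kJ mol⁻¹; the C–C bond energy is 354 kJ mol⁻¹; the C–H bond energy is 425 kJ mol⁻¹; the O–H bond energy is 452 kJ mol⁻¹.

Bonds broken (reactants):
  C–C: 2 × 354 = 708
  C–H: 8 × 425 = 3400
  O=O: 5 × 480 = 2400
  Σ(broken) = 6508 kJ
Bonds formed (products):
  C=O: 6 × 784 = 4704
  O–H: 8 × 452 = 3616
  Σ(formed) = 8320 kJ
ΔH = Σ(broken) − Σ(formed) = 6508 − 8320 = −1812 kJ

ΔH ≈ −1812 kJ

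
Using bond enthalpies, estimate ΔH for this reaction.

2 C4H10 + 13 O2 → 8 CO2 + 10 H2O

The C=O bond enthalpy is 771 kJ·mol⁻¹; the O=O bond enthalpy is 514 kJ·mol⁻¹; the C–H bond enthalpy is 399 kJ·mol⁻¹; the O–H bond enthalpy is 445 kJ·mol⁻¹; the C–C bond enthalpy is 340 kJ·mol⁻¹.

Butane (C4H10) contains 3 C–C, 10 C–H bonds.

ΔH ≈ −4534 kJ

Bonds broken (reactants):
  C–C: 6 × 340 = 2040
  C–H: 20 × 399 = 7980
  O=O: 13 × 514 = 6682
  Σ(broken) = 16702 kJ
Bonds formed (products):
  C=O: 16 × 771 = 12336
  O–H: 20 × 445 = 8900
  Σ(formed) = 21236 kJ
ΔH = Σ(broken) − Σ(formed) = 16702 − 21236 = −4534 kJ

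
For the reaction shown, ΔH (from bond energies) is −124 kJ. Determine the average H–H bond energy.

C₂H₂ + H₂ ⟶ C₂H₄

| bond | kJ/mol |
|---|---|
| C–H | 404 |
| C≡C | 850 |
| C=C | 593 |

D(H–H) ≈ 427 kJ/mol

Let D be the H–H bond energy.
Σ(broken) = 1×850 + 2×404 + 1×D = 1658 + D
Σ(formed) = 4×404 + 1×593 = 2209
ΔH = Σ(broken) − Σ(formed) = (1658 + D) − (2209) = −551 + D
Setting this equal to −124 kJ gives D = 427 kJ/mol.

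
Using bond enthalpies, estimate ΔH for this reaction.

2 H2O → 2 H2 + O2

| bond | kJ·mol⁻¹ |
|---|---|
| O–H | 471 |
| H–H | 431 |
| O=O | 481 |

Bonds broken (reactants):
  O–H: 4 × 471 = 1884
  Σ(broken) = 1884 kJ
Bonds formed (products):
  H–H: 2 × 431 = 862
  O=O: 1 × 481 = 481
  Σ(formed) = 1343 kJ
ΔH = Σ(broken) − Σ(formed) = 1884 − 1343 = +541 kJ

ΔH ≈ +541 kJ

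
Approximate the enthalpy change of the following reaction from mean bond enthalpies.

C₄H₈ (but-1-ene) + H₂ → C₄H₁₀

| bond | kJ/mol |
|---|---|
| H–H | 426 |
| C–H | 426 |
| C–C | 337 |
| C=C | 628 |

Bonds broken (reactants):
  C–C: 2 × 337 = 674
  C–H: 8 × 426 = 3408
  C=C: 1 × 628 = 628
  H–H: 1 × 426 = 426
  Σ(broken) = 5136 kJ
Bonds formed (products):
  C–C: 3 × 337 = 1011
  C–H: 10 × 426 = 4260
  Σ(formed) = 5271 kJ
ΔH = Σ(broken) − Σ(formed) = 5136 − 5271 = −135 kJ

ΔH ≈ −135 kJ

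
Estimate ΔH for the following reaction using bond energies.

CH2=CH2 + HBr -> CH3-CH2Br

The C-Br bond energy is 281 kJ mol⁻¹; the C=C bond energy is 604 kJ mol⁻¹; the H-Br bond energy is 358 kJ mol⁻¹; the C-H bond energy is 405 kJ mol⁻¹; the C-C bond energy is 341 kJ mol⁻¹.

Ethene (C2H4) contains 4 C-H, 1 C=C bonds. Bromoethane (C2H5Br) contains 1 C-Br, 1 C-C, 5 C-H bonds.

ΔH ≈ −65 kJ

Bonds broken (reactants):
  C-H: 4 × 405 = 1620
  C=C: 1 × 604 = 604
  H-Br: 1 × 358 = 358
  Σ(broken) = 2582 kJ
Bonds formed (products):
  C-Br: 1 × 281 = 281
  C-C: 1 × 341 = 341
  C-H: 5 × 405 = 2025
  Σ(formed) = 2647 kJ
ΔH = Σ(broken) − Σ(formed) = 2582 − 2647 = −65 kJ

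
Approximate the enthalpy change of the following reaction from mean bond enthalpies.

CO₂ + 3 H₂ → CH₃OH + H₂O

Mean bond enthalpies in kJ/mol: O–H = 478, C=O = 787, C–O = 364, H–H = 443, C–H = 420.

ΔH ≈ −155 kJ

Bonds broken (reactants):
  C=O: 2 × 787 = 1574
  H–H: 3 × 443 = 1329
  Σ(broken) = 2903 kJ
Bonds formed (products):
  C–H: 3 × 420 = 1260
  C–O: 1 × 364 = 364
  O–H: 3 × 478 = 1434
  Σ(formed) = 3058 kJ
ΔH = Σ(broken) − Σ(formed) = 2903 − 3058 = −155 kJ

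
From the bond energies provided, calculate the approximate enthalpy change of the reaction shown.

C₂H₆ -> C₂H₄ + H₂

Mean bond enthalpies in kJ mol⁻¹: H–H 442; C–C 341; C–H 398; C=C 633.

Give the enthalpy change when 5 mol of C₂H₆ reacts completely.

ΔH = +310 kJ

Bonds broken (reactants):
  C–C: 1 × 341 = 341
  C–H: 6 × 398 = 2388
  Σ(broken) = 2729 kJ
Bonds formed (products):
  C–H: 4 × 398 = 1592
  C=C: 1 × 633 = 633
  H–H: 1 × 442 = 442
  Σ(formed) = 2667 kJ
ΔH = Σ(broken) − Σ(formed) = 2729 − 2667 = +62 kJ
For 5× the reaction as written: 5 × (+62) = +310 kJ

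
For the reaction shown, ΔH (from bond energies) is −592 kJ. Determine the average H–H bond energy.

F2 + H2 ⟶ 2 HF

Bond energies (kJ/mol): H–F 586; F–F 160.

Let D be the H–H bond energy.
Σ(broken) = 1×160 + 1×D = 160 + D
Σ(formed) = 2×586 = 1172
ΔH = Σ(broken) − Σ(formed) = (160 + D) − (1172) = −1012 + D
Setting this equal to −592 kJ gives D = 420 kJ/mol.

D(H–H) ≈ 420 kJ/mol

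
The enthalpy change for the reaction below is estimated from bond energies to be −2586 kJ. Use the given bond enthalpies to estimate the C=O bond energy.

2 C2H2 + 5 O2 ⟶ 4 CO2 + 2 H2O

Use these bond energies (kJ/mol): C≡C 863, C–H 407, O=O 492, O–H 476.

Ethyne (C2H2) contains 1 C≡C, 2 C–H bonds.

D(C=O) ≈ 812 kJ/mol

Let D be the C=O bond energy.
Σ(broken) = 2×863 + 4×407 + 5×492 = 5814
Σ(formed) = 8×D + 4×476 = 1904 + 8D
ΔH = Σ(broken) − Σ(formed) = (5814) − (1904 + 8D) = +3910 − 8D
Setting this equal to −2586 kJ gives 8D = 6496, so D = 812 kJ/mol.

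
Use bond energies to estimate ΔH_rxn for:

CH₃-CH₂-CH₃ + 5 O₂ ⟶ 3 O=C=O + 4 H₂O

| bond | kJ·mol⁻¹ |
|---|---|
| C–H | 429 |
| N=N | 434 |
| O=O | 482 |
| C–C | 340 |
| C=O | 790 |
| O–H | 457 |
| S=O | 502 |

Bonds broken (reactants):
  C–C: 2 × 340 = 680
  C–H: 8 × 429 = 3432
  O=O: 5 × 482 = 2410
  Σ(broken) = 6522 kJ
Bonds formed (products):
  C=O: 6 × 790 = 4740
  O–H: 8 × 457 = 3656
  Σ(formed) = 8396 kJ
ΔH = Σ(broken) − Σ(formed) = 6522 − 8396 = −1874 kJ

ΔH ≈ −1874 kJ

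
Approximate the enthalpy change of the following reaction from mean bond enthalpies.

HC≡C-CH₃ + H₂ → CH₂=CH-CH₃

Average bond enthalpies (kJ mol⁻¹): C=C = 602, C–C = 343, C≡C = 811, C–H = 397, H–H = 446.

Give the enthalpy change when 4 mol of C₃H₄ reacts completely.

ΔH = −556 kJ

Bonds broken (reactants):
  C≡C: 1 × 811 = 811
  C–C: 1 × 343 = 343
  C–H: 4 × 397 = 1588
  H–H: 1 × 446 = 446
  Σ(broken) = 3188 kJ
Bonds formed (products):
  C–C: 1 × 343 = 343
  C–H: 6 × 397 = 2382
  C=C: 1 × 602 = 602
  Σ(formed) = 3327 kJ
ΔH = Σ(broken) − Σ(formed) = 3188 − 3327 = −139 kJ
For 4× the reaction as written: 4 × (−139) = −556 kJ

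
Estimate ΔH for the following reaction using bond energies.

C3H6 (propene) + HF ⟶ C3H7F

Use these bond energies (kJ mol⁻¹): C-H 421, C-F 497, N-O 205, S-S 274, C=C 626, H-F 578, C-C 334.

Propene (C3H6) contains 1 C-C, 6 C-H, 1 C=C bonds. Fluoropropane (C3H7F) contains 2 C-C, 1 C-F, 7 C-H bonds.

ΔH ≈ −48 kJ

Bonds broken (reactants):
  C-C: 1 × 334 = 334
  C-H: 6 × 421 = 2526
  C=C: 1 × 626 = 626
  H-F: 1 × 578 = 578
  Σ(broken) = 4064 kJ
Bonds formed (products):
  C-C: 2 × 334 = 668
  C-F: 1 × 497 = 497
  C-H: 7 × 421 = 2947
  Σ(formed) = 4112 kJ
ΔH = Σ(broken) − Σ(formed) = 4064 − 4112 = −48 kJ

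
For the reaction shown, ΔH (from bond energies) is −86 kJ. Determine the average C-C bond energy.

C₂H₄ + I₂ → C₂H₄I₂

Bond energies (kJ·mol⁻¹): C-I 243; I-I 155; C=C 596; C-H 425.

Let D be the C-C bond energy.
Σ(broken) = 4×425 + 1×596 + 1×155 = 2451
Σ(formed) = 1×D + 4×425 + 2×243 = 2186 + D
ΔH = Σ(broken) − Σ(formed) = (2451) − (2186 + D) = +265 − D
Setting this equal to −86 kJ gives D = 351 kJ/mol.

D(C-C) ≈ 351 kJ/mol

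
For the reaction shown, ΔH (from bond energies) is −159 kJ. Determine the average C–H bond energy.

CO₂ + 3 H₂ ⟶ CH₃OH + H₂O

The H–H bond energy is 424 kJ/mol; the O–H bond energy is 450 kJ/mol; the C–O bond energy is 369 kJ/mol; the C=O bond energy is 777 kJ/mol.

Let D be the C–H bond energy.
Σ(broken) = 2×777 + 3×424 = 2826
Σ(formed) = 3×D + 1×369 + 3×450 = 1719 + 3D
ΔH = Σ(broken) − Σ(formed) = (2826) − (1719 + 3D) = +1107 − 3D
Setting this equal to −159 kJ gives 3D = 1266, so D = 422 kJ/mol.

D(C–H) ≈ 422 kJ/mol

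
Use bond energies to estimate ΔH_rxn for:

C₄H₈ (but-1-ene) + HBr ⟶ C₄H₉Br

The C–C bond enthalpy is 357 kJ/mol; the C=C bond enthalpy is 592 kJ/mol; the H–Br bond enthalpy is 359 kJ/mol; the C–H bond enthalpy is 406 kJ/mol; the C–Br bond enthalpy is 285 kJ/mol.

ΔH ≈ −97 kJ

Bonds broken (reactants):
  C–C: 2 × 357 = 714
  C–H: 8 × 406 = 3248
  C=C: 1 × 592 = 592
  H–Br: 1 × 359 = 359
  Σ(broken) = 4913 kJ
Bonds formed (products):
  C–Br: 1 × 285 = 285
  C–C: 3 × 357 = 1071
  C–H: 9 × 406 = 3654
  Σ(formed) = 5010 kJ
ΔH = Σ(broken) − Σ(formed) = 4913 − 5010 = −97 kJ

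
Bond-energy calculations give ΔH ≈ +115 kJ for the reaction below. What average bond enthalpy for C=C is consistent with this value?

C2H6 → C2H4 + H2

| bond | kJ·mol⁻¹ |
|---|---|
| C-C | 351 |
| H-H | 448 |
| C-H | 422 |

D(C=C) ≈ 632 kJ/mol

Let D be the C=C bond energy.
Σ(broken) = 1×351 + 6×422 = 2883
Σ(formed) = 4×422 + 1×D + 1×448 = 2136 + D
ΔH = Σ(broken) − Σ(formed) = (2883) − (2136 + D) = +747 − D
Setting this equal to +115 kJ gives D = 632 kJ/mol.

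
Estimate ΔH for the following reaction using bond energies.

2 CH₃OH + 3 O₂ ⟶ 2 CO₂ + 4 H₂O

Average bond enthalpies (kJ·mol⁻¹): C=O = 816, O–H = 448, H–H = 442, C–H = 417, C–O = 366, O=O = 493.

Bonds broken (reactants):
  C–H: 6 × 417 = 2502
  C–O: 2 × 366 = 732
  O–H: 2 × 448 = 896
  O=O: 3 × 493 = 1479
  Σ(broken) = 5609 kJ
Bonds formed (products):
  C=O: 4 × 816 = 3264
  O–H: 8 × 448 = 3584
  Σ(formed) = 6848 kJ
ΔH = Σ(broken) − Σ(formed) = 5609 − 6848 = −1239 kJ

ΔH ≈ −1239 kJ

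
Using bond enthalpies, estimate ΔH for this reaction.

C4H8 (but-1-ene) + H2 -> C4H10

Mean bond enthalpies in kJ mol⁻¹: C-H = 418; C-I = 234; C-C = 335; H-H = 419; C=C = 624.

Bonds broken (reactants):
  C-C: 2 × 335 = 670
  C-H: 8 × 418 = 3344
  C=C: 1 × 624 = 624
  H-H: 1 × 419 = 419
  Σ(broken) = 5057 kJ
Bonds formed (products):
  C-C: 3 × 335 = 1005
  C-H: 10 × 418 = 4180
  Σ(formed) = 5185 kJ
ΔH = Σ(broken) − Σ(formed) = 5057 − 5185 = −128 kJ

ΔH ≈ −128 kJ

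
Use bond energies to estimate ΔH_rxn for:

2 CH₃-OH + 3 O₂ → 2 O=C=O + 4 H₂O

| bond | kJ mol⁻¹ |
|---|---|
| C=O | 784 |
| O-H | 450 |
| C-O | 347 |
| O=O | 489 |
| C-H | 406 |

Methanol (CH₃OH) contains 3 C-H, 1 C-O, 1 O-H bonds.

ΔH ≈ −1239 kJ

Bonds broken (reactants):
  C-H: 6 × 406 = 2436
  C-O: 2 × 347 = 694
  O-H: 2 × 450 = 900
  O=O: 3 × 489 = 1467
  Σ(broken) = 5497 kJ
Bonds formed (products):
  C=O: 4 × 784 = 3136
  O-H: 8 × 450 = 3600
  Σ(formed) = 6736 kJ
ΔH = Σ(broken) − Σ(formed) = 5497 − 6736 = −1239 kJ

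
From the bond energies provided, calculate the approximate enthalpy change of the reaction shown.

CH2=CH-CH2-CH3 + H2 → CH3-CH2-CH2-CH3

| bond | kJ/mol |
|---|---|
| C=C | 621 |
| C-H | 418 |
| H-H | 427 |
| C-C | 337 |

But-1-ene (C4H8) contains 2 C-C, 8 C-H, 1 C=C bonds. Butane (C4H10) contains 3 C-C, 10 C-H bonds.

Bonds broken (reactants):
  C-C: 2 × 337 = 674
  C-H: 8 × 418 = 3344
  C=C: 1 × 621 = 621
  H-H: 1 × 427 = 427
  Σ(broken) = 5066 kJ
Bonds formed (products):
  C-C: 3 × 337 = 1011
  C-H: 10 × 418 = 4180
  Σ(formed) = 5191 kJ
ΔH = Σ(broken) − Σ(formed) = 5066 − 5191 = −125 kJ

ΔH ≈ −125 kJ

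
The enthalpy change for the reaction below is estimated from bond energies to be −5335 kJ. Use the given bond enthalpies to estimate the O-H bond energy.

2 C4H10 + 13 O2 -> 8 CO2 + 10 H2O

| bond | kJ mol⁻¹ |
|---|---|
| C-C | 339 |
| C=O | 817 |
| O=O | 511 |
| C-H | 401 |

Let D be the O-H bond energy.
Σ(broken) = 6×339 + 20×401 + 13×511 = 16697
Σ(formed) = 16×817 + 20×D = 13072 + 20D
ΔH = Σ(broken) − Σ(formed) = (16697) − (13072 + 20D) = +3625 − 20D
Setting this equal to −5335 kJ gives 20D = 8960, so D = 448 kJ/mol.

D(O-H) ≈ 448 kJ/mol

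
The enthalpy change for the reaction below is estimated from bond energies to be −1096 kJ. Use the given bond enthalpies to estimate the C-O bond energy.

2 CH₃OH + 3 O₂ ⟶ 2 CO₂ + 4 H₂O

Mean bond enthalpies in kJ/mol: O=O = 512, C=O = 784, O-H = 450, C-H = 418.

D(C-O) ≈ 348 kJ/mol

Let D be the C-O bond energy.
Σ(broken) = 6×418 + 2×D + 2×450 + 3×512 = 4944 + 2D
Σ(formed) = 4×784 + 8×450 = 6736
ΔH = Σ(broken) − Σ(formed) = (4944 + 2D) − (6736) = −1792 + 2D
Setting this equal to −1096 kJ gives 2D = 696, so D = 348 kJ/mol.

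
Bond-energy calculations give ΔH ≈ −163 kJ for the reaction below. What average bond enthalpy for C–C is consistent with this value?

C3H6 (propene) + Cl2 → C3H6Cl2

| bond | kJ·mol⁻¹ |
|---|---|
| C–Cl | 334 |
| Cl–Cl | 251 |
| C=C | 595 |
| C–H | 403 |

D(C–C) ≈ 341 kJ/mol

Let D be the C–C bond energy.
Σ(broken) = 1×D + 6×403 + 1×595 + 1×251 = 3264 + D
Σ(formed) = 2×D + 2×334 + 6×403 = 3086 + 2D
ΔH = Σ(broken) − Σ(formed) = (3264 + D) − (3086 + 2D) = +178 − D
Setting this equal to −163 kJ gives D = 341 kJ/mol.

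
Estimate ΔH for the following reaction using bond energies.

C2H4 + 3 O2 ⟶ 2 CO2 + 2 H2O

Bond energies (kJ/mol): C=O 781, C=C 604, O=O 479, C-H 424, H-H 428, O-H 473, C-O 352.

ΔH ≈ −1279 kJ

Bonds broken (reactants):
  C-H: 4 × 424 = 1696
  C=C: 1 × 604 = 604
  O=O: 3 × 479 = 1437
  Σ(broken) = 3737 kJ
Bonds formed (products):
  C=O: 4 × 781 = 3124
  O-H: 4 × 473 = 1892
  Σ(formed) = 5016 kJ
ΔH = Σ(broken) − Σ(formed) = 3737 − 5016 = −1279 kJ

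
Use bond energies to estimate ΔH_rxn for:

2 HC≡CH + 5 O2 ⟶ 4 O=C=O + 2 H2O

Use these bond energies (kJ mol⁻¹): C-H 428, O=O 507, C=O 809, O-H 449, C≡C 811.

Bonds broken (reactants):
  C≡C: 2 × 811 = 1622
  C-H: 4 × 428 = 1712
  O=O: 5 × 507 = 2535
  Σ(broken) = 5869 kJ
Bonds formed (products):
  C=O: 8 × 809 = 6472
  O-H: 4 × 449 = 1796
  Σ(formed) = 8268 kJ
ΔH = Σ(broken) − Σ(formed) = 5869 − 8268 = −2399 kJ

ΔH ≈ −2399 kJ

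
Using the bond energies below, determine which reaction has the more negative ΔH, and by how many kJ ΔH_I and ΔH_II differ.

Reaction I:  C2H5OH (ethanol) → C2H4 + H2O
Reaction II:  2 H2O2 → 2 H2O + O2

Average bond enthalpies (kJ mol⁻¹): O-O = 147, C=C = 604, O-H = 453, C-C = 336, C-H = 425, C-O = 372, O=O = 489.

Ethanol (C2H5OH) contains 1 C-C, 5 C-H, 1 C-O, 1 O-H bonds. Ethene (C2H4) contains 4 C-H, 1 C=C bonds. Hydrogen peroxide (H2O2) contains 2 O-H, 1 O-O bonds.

Reaction I:
  Bonds broken (reactants):
    C-C: 1 × 336 = 336
    C-H: 5 × 425 = 2125
    C-O: 1 × 372 = 372
    O-H: 1 × 453 = 453
    Σ(broken) = 3286 kJ
  Bonds formed (products):
    C-H: 4 × 425 = 1700
    C=C: 1 × 604 = 604
    O-H: 2 × 453 = 906
    Σ(formed) = 3210 kJ
  ΔH_I = 3286 − 3210 = +76 kJ
Reaction II:
  Bonds broken (reactants):
    O-H: 4 × 453 = 1812
    O-O: 2 × 147 = 294
    Σ(broken) = 2106 kJ
  Bonds formed (products):
    O-H: 4 × 453 = 1812
    O=O: 1 × 489 = 489
    Σ(formed) = 2301 kJ
  ΔH_II = 2106 − 2301 = −195 kJ
ΔH_I − ΔH_II = +271 kJ, so reaction II has the more negative ΔH; |ΔH_I − ΔH_II| = 271 kJ.

Reaction II, by 271 kJ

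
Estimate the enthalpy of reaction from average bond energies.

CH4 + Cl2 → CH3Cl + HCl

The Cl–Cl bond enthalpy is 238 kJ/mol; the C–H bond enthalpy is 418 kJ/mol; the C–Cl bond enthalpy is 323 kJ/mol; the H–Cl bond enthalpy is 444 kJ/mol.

Bonds broken (reactants):
  C–H: 4 × 418 = 1672
  Cl–Cl: 1 × 238 = 238
  Σ(broken) = 1910 kJ
Bonds formed (products):
  C–Cl: 1 × 323 = 323
  C–H: 3 × 418 = 1254
  H–Cl: 1 × 444 = 444
  Σ(formed) = 2021 kJ
ΔH = Σ(broken) − Σ(formed) = 1910 − 2021 = −111 kJ

ΔH ≈ −111 kJ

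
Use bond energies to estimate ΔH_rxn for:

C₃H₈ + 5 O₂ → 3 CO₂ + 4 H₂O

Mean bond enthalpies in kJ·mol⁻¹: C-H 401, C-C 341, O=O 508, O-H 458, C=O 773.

ΔH ≈ −1872 kJ

Bonds broken (reactants):
  C-C: 2 × 341 = 682
  C-H: 8 × 401 = 3208
  O=O: 5 × 508 = 2540
  Σ(broken) = 6430 kJ
Bonds formed (products):
  C=O: 6 × 773 = 4638
  O-H: 8 × 458 = 3664
  Σ(formed) = 8302 kJ
ΔH = Σ(broken) − Σ(formed) = 6430 − 8302 = −1872 kJ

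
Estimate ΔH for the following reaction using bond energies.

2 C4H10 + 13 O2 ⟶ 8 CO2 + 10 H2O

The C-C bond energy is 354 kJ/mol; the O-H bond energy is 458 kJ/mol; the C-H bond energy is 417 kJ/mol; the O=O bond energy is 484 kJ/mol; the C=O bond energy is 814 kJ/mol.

Bonds broken (reactants):
  C-C: 6 × 354 = 2124
  C-H: 20 × 417 = 8340
  O=O: 13 × 484 = 6292
  Σ(broken) = 16756 kJ
Bonds formed (products):
  C=O: 16 × 814 = 13024
  O-H: 20 × 458 = 9160
  Σ(formed) = 22184 kJ
ΔH = Σ(broken) − Σ(formed) = 16756 − 22184 = −5428 kJ

ΔH ≈ −5428 kJ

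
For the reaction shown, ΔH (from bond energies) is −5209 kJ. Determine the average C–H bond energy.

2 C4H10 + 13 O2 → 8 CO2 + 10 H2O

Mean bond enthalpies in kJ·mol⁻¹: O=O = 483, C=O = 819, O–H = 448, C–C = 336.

D(C–H) ≈ 428 kJ/mol

Let D be the C–H bond energy.
Σ(broken) = 6×336 + 20×D + 13×483 = 8295 + 20D
Σ(formed) = 16×819 + 20×448 = 22064
ΔH = Σ(broken) − Σ(formed) = (8295 + 20D) − (22064) = −13769 + 20D
Setting this equal to −5209 kJ gives 20D = 8560, so D = 428 kJ/mol.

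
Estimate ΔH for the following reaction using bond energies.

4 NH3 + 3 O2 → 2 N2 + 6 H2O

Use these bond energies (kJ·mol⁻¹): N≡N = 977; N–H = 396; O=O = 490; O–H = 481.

ΔH ≈ −1504 kJ

Bonds broken (reactants):
  N–H: 12 × 396 = 4752
  O=O: 3 × 490 = 1470
  Σ(broken) = 6222 kJ
Bonds formed (products):
  N≡N: 2 × 977 = 1954
  O–H: 12 × 481 = 5772
  Σ(formed) = 7726 kJ
ΔH = Σ(broken) − Σ(formed) = 6222 − 7726 = −1504 kJ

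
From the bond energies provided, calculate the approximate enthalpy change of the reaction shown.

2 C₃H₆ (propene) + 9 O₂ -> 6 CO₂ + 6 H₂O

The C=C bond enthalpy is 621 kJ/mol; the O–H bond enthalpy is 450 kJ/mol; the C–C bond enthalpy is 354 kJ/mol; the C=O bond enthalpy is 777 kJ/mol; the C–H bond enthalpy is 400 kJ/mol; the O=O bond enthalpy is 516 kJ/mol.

Bonds broken (reactants):
  C–C: 2 × 354 = 708
  C–H: 12 × 400 = 4800
  C=C: 2 × 621 = 1242
  O=O: 9 × 516 = 4644
  Σ(broken) = 11394 kJ
Bonds formed (products):
  C=O: 12 × 777 = 9324
  O–H: 12 × 450 = 5400
  Σ(formed) = 14724 kJ
ΔH = Σ(broken) − Σ(formed) = 11394 − 14724 = −3330 kJ

ΔH ≈ −3330 kJ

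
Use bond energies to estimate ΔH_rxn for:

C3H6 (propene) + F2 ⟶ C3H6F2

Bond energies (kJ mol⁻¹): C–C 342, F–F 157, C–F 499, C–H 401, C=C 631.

Bonds broken (reactants):
  C–C: 1 × 342 = 342
  C–H: 6 × 401 = 2406
  C=C: 1 × 631 = 631
  F–F: 1 × 157 = 157
  Σ(broken) = 3536 kJ
Bonds formed (products):
  C–C: 2 × 342 = 684
  C–F: 2 × 499 = 998
  C–H: 6 × 401 = 2406
  Σ(formed) = 4088 kJ
ΔH = Σ(broken) − Σ(formed) = 3536 − 4088 = −552 kJ

ΔH ≈ −552 kJ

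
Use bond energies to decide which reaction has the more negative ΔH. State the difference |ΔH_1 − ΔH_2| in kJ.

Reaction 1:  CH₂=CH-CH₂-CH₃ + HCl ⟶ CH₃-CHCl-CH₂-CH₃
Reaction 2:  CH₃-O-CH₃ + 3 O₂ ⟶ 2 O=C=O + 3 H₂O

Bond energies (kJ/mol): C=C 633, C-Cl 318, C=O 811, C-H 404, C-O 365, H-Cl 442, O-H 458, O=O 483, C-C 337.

Reaction 1:
  Bonds broken (reactants):
    C-C: 2 × 337 = 674
    C-H: 8 × 404 = 3232
    C=C: 1 × 633 = 633
    H-Cl: 1 × 442 = 442
    Σ(broken) = 4981 kJ
  Bonds formed (products):
    C-C: 3 × 337 = 1011
    C-Cl: 1 × 318 = 318
    C-H: 9 × 404 = 3636
    Σ(formed) = 4965 kJ
  ΔH_1 = 4981 − 4965 = +16 kJ
Reaction 2:
  Bonds broken (reactants):
    C-H: 6 × 404 = 2424
    C-O: 2 × 365 = 730
    O=O: 3 × 483 = 1449
    Σ(broken) = 4603 kJ
  Bonds formed (products):
    C=O: 4 × 811 = 3244
    O-H: 6 × 458 = 2748
    Σ(formed) = 5992 kJ
  ΔH_2 = 4603 − 5992 = −1389 kJ
ΔH_1 − ΔH_2 = +1405 kJ, so reaction 2 has the more negative ΔH; |ΔH_1 − ΔH_2| = 1405 kJ.

Reaction 2, by 1405 kJ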